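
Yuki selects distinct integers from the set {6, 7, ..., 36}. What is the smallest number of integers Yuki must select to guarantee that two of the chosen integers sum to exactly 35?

Two chosen integers sum to 35 exactly when both halves of some pair {x, 35−x} with 6 ≤ x ≤ 35−x ≤ 29 are chosen — 12 such pairs.
The remaining 7 elements (those with no distinct partner in range) can never complete a 35-sum, so the worst case takes all of them and one from each pair: 7 + 12 = 19.
The 20th integer has to be the second member of some pair, so 19 + 1 = 20.

20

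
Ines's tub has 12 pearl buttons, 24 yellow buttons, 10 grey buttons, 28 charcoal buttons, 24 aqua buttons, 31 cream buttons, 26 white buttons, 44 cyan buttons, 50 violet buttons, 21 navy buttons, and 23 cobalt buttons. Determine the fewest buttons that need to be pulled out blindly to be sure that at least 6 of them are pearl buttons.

287

In the worst case for collecting pearl buttons, every non-pearl button comes out first.
There are 24 + 10 + 28 + 24 + 31 + 26 + 44 + 50 + 21 + 23 = 281 non-pearl buttons altogether.
After those, each further button must be pearl, so 281 + 6 = 287 draws guarantee 6 pearl buttons.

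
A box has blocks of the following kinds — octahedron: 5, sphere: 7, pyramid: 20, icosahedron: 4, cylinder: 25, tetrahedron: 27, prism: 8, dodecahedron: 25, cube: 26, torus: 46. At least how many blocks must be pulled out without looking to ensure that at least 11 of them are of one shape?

By pigeonhole, put each drawn block into a box by shape. The largest draw with every box below 11 takes min(count, 10) from each shape; shapes with fewer than 10 contribute all they have.
Σ min(cᵢ, 10) = 5 + 7 + 10 + 4 + 10 + 10 + 8 + 10 + 10 + 10 = 84.
Draw number 84 + 1 = 85 must push one box to 11.

85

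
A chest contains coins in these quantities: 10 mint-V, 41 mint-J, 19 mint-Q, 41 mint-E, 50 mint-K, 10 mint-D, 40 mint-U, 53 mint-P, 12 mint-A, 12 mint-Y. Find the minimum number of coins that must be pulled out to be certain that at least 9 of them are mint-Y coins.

In the worst case for collecting mint-Y coins, every non-mint-Y coin comes out first.
There are 10 + 41 + 19 + 41 + 50 + 10 + 40 + 53 + 12 = 276 non-mint-Y coins altogether.
After those, each further coin must be mint-Y, so 276 + 9 = 285 draws guarantee 9 mint-Y coins.

285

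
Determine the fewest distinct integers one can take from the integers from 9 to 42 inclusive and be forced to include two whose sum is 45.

Two chosen integers sum to 45 exactly when both halves of some pair {x, 45−x} with 9 ≤ x ≤ 45−x ≤ 36 are chosen — 14 such pairs.
The remaining 6 elements (those with no distinct partner in range) can never complete a 45-sum, so the worst case takes all of them and one from each pair: 6 + 14 = 20.
Pigeonhole: the 21st integer has to be the second member of some pair, so 20 + 1 = 21.

21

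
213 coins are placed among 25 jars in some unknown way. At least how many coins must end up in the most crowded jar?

By pigeonhole, the 25 jars are the holes and the 213 coins are the pigeons.
If every jar held at most 8 coins, the total would be at most 25 × 8 = 200, which is less than 213.
So some jar holds at least ⌈213/25⌉ = 9 coins.

9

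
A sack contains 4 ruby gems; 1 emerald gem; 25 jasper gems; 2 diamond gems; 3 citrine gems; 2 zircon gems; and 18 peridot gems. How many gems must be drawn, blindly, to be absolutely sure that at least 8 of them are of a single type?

By the pigeonhole principle, the 7 types are the holes; the gems drawn are the pigeons.
To avoid 8 of any one type, the worst case takes at most 7 of each type, or every gem of a type that has fewer than 7.
That gives 4 + 1 + 7 + 2 + 3 + 2 + 7 = 26 gems with no type reaching 8.
The next gem forces some type to 8, so 26 + 1 = 27.

27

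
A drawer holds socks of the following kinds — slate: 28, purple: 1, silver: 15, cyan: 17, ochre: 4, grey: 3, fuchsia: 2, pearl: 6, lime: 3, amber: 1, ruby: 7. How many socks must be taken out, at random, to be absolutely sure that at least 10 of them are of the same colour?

Put each drawn sock into a box by colour. The largest draw with every box below 10 takes min(count, 9) from each colour; colours with fewer than 9 contribute all they have.
Σ min(cᵢ, 9) = 9 + 1 + 9 + 9 + 4 + 3 + 2 + 6 + 3 + 1 + 7 = 54.
Draw number 54 + 1 = 55 must push one box to 10.

55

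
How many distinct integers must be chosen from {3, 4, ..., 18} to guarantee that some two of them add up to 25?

Group the elements by complementary pair {x, 25−x}: {7,18}, {8,17}, {9,16}, …, giving 6 two-element pairs and 4 integers whose partner 25−x falls outside [3,18].
Treating each of those 10 groups as a pigeonhole, one can pick one integer per group — 10 integers — with no two summing to 25.
The 11th integer lands in an occupied pair, forcing a sum of 25.

11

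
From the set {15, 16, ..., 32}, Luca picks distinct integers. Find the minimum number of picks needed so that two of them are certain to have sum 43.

Two chosen integers sum to 43 exactly when both halves of some pair {x, 43−x} with 15 ≤ x ≤ 43−x ≤ 28 are chosen — 7 such pairs.
The remaining 4 elements (those with no distinct partner in range) can never complete a 43-sum, so the worst case takes all of them and one from each pair: 4 + 7 = 11.
The 12th integer has to be the second member of some pair, so 11 + 1 = 12.

12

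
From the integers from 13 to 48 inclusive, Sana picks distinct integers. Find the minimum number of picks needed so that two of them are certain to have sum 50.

Two chosen integers sum to 50 exactly when both halves of some pair {x, 50−x} with 13 ≤ x ≤ 50−x ≤ 37 are chosen — 12 such pairs.
The remaining 12 elements (those with no distinct partner in range) can never complete a 50-sum, so the worst case takes all of them and one from each pair: 12 + 12 = 24.
The 25th integer has to be the second member of some pair, so 24 + 1 = 25.

25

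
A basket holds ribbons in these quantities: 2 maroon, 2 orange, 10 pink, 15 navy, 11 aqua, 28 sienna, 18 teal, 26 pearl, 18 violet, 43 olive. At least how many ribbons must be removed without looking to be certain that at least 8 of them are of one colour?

The 10 colours are the holes; the ribbons drawn are the pigeons.
To avoid 8 of any one colour, the worst case takes at most 7 of each colour, or every ribbon of a colour that has fewer than 7.
That gives 2 + 2 + 7 + 7 + 7 + 7 + 7 + 7 + 7 + 7 = 60 ribbons with no colour reaching 8.
The next ribbon forces some colour to 8, so 60 + 1 = 61.

61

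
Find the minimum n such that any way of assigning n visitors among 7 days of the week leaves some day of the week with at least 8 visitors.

With 49 visitors one could put exactly 7 in each of the 7 days of the week, and no day of the week would reach 8.
One more visitor must land in a day of the week that already has 7, giving it 8.
So 7 × 7 + 1 = 50 visitors are required.

50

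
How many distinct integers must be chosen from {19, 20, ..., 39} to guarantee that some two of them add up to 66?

A set avoiding the sum 66 can contain at most one of each pair {x, 66−x}, plus the 9 elements whose complement lies outside the range or equal to its own complement.
The integers 19, …, 33 (15 of them) are such a set: any two sum to at least 19+20 = 39 and at most 32+33 = 65 < 66.
By the pigeonhole principle, any 16th integer completes one of the 6 pairs, so 16 choices force a sum of 66.

16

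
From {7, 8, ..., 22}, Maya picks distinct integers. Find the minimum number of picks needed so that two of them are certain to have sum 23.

12

Two chosen integers sum to 23 exactly when both halves of some pair {x, 23−x} with 7 ≤ x ≤ 23−x ≤ 16 are chosen — 5 such pairs.
The remaining 6 elements (those with no distinct partner in range) can never complete a 23-sum, so the worst case takes all of them and one from each pair: 6 + 5 = 11.
By pigeonhole, the 12th integer has to be the second member of some pair, so 11 + 1 = 12.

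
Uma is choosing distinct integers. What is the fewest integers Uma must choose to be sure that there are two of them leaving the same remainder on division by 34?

By pigeonhole, the 34 residue classes mod 34 are the pigeonholes.
With 34 integers one could put 1 in each residue class and have no class reach 2.
The 35th integer pushes some class to 2, so 34·1 + 1 = 35.

35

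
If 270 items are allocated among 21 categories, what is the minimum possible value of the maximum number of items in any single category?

Pigeonhole: the 21 categories are the holes and the 270 items are the pigeons.
If every category held at most 12 items, the total would be at most 21 × 12 = 252, which is less than 270.
So some category holds at least ⌈270/21⌉ = 13 items.

13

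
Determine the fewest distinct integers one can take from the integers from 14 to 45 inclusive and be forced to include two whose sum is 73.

24

A set avoiding the sum 73 can contain at most one of each pair {x, 73−x}, plus the 14 elements whose complement lies outside the range.
The integers 14, …, 36 (23 of them) are such a set: any two sum to at least 14+15 = 29 and at most 35+36 = 71 < 73.
By pigeonhole, any 24th integer completes one of the 9 pairs, so 24 choices force a sum of 73.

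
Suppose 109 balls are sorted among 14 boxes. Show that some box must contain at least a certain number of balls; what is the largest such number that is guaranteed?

8

By the pigeonhole principle, the 14 boxes are the holes and the 109 balls are the pigeons.
If every box held at most 7 balls, the total would be at most 14 × 7 = 98, which is less than 109.
So some box holds at least ⌈109/14⌉ = 8 balls.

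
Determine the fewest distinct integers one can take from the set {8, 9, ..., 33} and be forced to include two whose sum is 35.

17

A set avoiding the sum 35 can contain at most one of each pair {x, 35−x}, plus the 6 elements whose complement lies outside the range.
The integers 18, …, 33 (16 of them) are such a set: any two sum to at least 18+19 = 37 > 35.
By the pigeonhole principle, any 17th integer completes one of the 10 pairs, so 17 choices force a sum of 35.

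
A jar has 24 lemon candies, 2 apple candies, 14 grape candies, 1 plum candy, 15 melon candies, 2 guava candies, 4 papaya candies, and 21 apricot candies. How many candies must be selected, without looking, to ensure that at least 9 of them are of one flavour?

An adversary could hand out at most 8 candies per flavour (4 flavours run out sooner): 8 + 2 + 8 + 1 + 8 + 2 + 4 + 8 = 41 candies and still no flavour has 9.
By the pigeonhole principle, one more candy lands in a flavour already at 8, so 42 draws are enough and 41 are not.

42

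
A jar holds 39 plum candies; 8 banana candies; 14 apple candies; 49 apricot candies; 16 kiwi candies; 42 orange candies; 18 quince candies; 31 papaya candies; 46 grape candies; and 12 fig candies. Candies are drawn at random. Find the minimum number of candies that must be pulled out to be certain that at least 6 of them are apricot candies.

232

In the worst case for collecting apricot candies, every non-apricot candy comes out first.
There are 39 + 8 + 14 + 16 + 42 + 18 + 31 + 46 + 12 = 226 non-apricot candies altogether.
After those, each further candy must be apricot, so 226 + 6 = 232 draws guarantee 6 apricot candies.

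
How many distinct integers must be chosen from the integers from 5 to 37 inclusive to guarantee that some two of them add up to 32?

A set avoiding the sum 32 can contain at most one of each pair {x, 32−x}, plus the 11 elements whose complement lies outside the range or equal to its own complement.
The integers 16, …, 37 (22 of them) are such a set: any two sum to at least 16+17 = 33 > 32.
By the pigeonhole principle, any 23rd integer completes one of the 11 pairs, so 23 choices force a sum of 32.

23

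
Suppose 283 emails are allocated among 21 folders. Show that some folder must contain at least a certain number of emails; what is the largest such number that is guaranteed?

By the pigeonhole principle, the 21 folders are the holes and the 283 emails are the pigeons.
If every folder held at most 13 emails, the total would be at most 21 × 13 = 273, which is less than 283.
So some folder holds at least ⌈283/21⌉ = 14 emails.

14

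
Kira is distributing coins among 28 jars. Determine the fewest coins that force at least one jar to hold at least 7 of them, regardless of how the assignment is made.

169

With 168 coins one could put exactly 6 in each of the 28 jars, and no jar would reach 7.
By the pigeonhole principle, one more coin must land in a jar that already has 6, giving it 7.
So 28 × 6 + 1 = 169 coins are required.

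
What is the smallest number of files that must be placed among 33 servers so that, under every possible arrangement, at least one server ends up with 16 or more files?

496

With 495 files one could put exactly 15 in each of the 33 servers, and no server would reach 16.
One more file must land in a server that already has 15, giving it 16.
So 33 × 15 + 1 = 496 files are required.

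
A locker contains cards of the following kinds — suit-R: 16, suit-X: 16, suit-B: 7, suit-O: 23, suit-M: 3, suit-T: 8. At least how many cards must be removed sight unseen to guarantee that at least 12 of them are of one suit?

52

Pigeonhole: the 6 suits are the holes; the cards drawn are the pigeons.
To avoid 12 of any one suit, the worst case takes at most 11 of each suit, or every card of a suit that has fewer than 11.
That gives 11 + 11 + 7 + 11 + 3 + 8 = 51 cards with no suit reaching 12.
The next card forces some suit to 12, so 51 + 1 = 52.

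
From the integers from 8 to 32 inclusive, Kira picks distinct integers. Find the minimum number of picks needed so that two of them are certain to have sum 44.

Group the elements by complementary pair {x, 44−x}: {12,32}, {13,31}, {14,30}, …, giving 10 two-element pairs, the single value 22 (it cannot pair with itself since the integers are distinct), and 4 integers whose partner 44−x falls outside [8,32].
Treating each of those 15 groups as a pigeonhole, one can pick one integer per group — 15 integers — with no two summing to 44.
The 16th integer lands in an occupied pair, forcing a sum of 44.

16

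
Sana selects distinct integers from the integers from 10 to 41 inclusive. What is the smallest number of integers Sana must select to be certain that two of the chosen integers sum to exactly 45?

Group the elements by complementary pair {x, 45−x}: {10,35}, {11,34}, {12,33}, …, giving 13 two-element pairs and 6 integers whose partner 45−x falls outside [10,41].
By the pigeonhole principle, treating each of those 19 groups as a pigeonhole, one can pick one integer per group — 19 integers — with no two summing to 45.
The 20th integer lands in an occupied pair, forcing a sum of 45.

20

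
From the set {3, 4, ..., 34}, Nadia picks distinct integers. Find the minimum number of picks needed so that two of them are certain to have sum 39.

A set avoiding the sum 39 can contain at most one of each pair {x, 39−x}, plus the 2 elements whose complement lies outside the range.
The integers 3, …, 19 (17 of them) are such a set: any two sum to at least 3+4 = 7 and at most 18+19 = 37 < 39.
By pigeonhole, any 18th integer completes one of the 15 pairs, so 18 choices force a sum of 39.

18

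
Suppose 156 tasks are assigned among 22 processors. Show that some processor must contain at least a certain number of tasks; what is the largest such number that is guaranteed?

8

The 22 processors are the holes and the 156 tasks are the pigeons.
If every processor held at most 7 tasks, the total would be at most 22 × 7 = 154, which is less than 156.
So some processor holds at least ⌈156/22⌉ = 8 tasks.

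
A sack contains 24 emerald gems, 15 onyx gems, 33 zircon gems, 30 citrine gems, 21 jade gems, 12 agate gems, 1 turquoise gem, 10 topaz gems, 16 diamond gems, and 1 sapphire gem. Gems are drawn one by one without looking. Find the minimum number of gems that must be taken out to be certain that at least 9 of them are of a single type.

67

Pigeonhole: the 10 types are the holes; the gems drawn are the pigeons.
To avoid 9 of any one type, the worst case takes at most 8 of each type, or every gem of a type that has fewer than 8.
That gives 8 + 8 + 8 + 8 + 8 + 8 + 1 + 8 + 8 + 1 = 66 gems with no type reaching 9.
The next gem forces some type to 9, so 66 + 1 = 67.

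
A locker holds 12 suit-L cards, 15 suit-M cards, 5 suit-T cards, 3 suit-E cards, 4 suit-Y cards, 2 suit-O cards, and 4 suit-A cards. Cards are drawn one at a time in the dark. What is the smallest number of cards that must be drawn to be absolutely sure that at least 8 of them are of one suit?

33

The 7 suits are the holes; the cards drawn are the pigeons.
To avoid 8 of any one suit, the worst case takes at most 7 of each suit, or every card of a suit that has fewer than 7.
That gives 7 + 7 + 5 + 3 + 4 + 2 + 4 = 32 cards with no suit reaching 8.
The next card forces some suit to 8, so 32 + 1 = 33.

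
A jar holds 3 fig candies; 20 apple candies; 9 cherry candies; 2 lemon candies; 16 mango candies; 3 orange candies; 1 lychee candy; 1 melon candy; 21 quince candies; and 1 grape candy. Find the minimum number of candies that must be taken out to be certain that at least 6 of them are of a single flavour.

Put each drawn candy into a box by flavour. The largest draw with every box below 6 takes min(count, 5) from each flavour; flavours with fewer than 5 contribute all they have.
Σ min(cᵢ, 5) = 3 + 5 + 5 + 2 + 5 + 3 + 1 + 1 + 5 + 1 = 31.
Draw number 31 + 1 = 32 must push one box to 6.

32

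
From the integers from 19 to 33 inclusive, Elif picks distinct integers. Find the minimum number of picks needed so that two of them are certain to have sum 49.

10

Group the elements by complementary pair {x, 49−x}: {19,30}, {20,29}, {21,28}, …, giving 6 two-element pairs and 3 integers whose partner 49−x falls outside [19,33].
Pigeonhole: treating each of those 9 groups as a pigeonhole, one can pick one integer per group — 9 integers — with no two summing to 49.
The 10th integer lands in an occupied pair, forcing a sum of 49.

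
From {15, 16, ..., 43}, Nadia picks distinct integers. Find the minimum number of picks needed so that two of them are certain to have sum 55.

Two chosen integers sum to 55 exactly when both halves of some pair {x, 55−x} with 15 ≤ x ≤ 55−x ≤ 40 are chosen — 13 such pairs.
The remaining 3 elements (those with no distinct partner in range) can never complete a 55-sum, so the worst case takes all of them and one from each pair: 3 + 13 = 16.
By the pigeonhole principle, the 17th integer has to be the second member of some pair, so 16 + 1 = 17.

17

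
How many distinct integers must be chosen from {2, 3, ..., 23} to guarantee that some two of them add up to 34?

A set avoiding the sum 34 can contain at most one of each pair {x, 34−x}, plus the 10 elements whose complement lies outside the range or equal to its own complement.
The integers 2, …, 17 (16 of them) are such a set: any two sum to at least 2+3 = 5 and at most 16+17 = 33 < 34.
Pigeonhole: any 17th integer completes one of the 6 pairs, so 17 choices force a sum of 34.

17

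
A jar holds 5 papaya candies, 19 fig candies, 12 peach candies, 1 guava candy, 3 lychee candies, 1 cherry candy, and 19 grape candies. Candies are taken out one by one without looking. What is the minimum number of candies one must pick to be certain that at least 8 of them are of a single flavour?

32

An adversary could hand out at most 7 candies per flavour (4 flavours run out sooner): 5 + 7 + 7 + 1 + 3 + 1 + 7 = 31 candies and still no flavour has 8.
By the pigeonhole principle, one more candy lands in a flavour already at 7, so 32 draws are enough and 31 are not.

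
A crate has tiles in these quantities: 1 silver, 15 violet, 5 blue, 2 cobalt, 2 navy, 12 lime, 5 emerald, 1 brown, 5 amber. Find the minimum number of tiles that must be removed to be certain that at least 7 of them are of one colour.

34

Pigeonhole: put each drawn tile into a box by colour. The largest draw with every box below 7 takes min(count, 6) from each colour; colours with fewer than 6 contribute all they have.
Σ min(cᵢ, 6) = 1 + 6 + 5 + 2 + 2 + 6 + 5 + 1 + 5 = 33.
Draw number 33 + 1 = 34 must push one box to 7.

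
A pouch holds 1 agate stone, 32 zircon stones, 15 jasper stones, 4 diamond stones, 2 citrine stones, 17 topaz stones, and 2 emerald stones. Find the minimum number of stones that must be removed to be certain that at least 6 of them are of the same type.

By pigeonhole, put each drawn stone into a box by type. The largest draw with every box below 6 takes min(count, 5) from each type; types with fewer than 5 contribute all they have.
Σ min(cᵢ, 5) = 1 + 5 + 5 + 4 + 2 + 5 + 2 = 24.
Draw number 24 + 1 = 25 must push one box to 6.

25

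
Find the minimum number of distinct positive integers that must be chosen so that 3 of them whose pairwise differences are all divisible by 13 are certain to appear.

Integers whose pairwise differences are multiples of 13 are exactly those sharing a remainder mod 13. The 13 residue classes mod 13 are the pigeonholes.
With 26 integers one could put 2 in each residue class and have no class reach 3.
The 27th integer pushes some class to 3, so 13·2 + 1 = 27.

27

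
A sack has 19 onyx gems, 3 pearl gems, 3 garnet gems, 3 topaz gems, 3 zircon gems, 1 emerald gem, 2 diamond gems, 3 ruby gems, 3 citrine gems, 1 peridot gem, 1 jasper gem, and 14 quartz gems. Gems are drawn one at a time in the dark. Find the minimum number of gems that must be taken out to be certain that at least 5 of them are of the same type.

Pigeonhole: put each drawn gem into a box by type. The largest draw with every box below 5 takes min(count, 4) from each type; types with fewer than 4 contribute all they have.
Σ min(cᵢ, 4) = 4 + 3 + 3 + 3 + 3 + 1 + 2 + 3 + 3 + 1 + 1 + 4 = 31.
Draw number 31 + 1 = 32 must push one box to 5.

32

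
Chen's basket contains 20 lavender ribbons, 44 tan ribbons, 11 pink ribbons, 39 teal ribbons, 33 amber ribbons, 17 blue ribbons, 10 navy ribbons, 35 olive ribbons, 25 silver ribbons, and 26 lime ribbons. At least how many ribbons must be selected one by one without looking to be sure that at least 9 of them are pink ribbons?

258

In the worst case for collecting pink ribbons, every non-pink ribbon comes out first.
There are 20 + 44 + 39 + 33 + 17 + 10 + 35 + 25 + 26 = 249 non-pink ribbons altogether.
After those, each further ribbon must be pink, so 249 + 9 = 258 draws guarantee 9 pink ribbons.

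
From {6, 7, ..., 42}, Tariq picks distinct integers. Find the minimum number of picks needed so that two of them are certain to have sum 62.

27

A set avoiding the sum 62 can contain at most one of each pair {x, 62−x}, plus the 15 elements whose complement lies outside the range or equal to its own complement.
The integers 6, …, 31 (26 of them) are such a set: any two sum to at least 6+7 = 13 and at most 30+31 = 61 < 62.
Pigeonhole: any 27th integer completes one of the 11 pairs, so 27 choices force a sum of 62.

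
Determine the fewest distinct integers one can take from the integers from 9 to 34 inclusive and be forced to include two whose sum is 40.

16

Group the elements by complementary pair {x, 40−x}: {9,31}, {10,30}, {11,29}, …, giving 11 two-element pairs, the single value 20 (it cannot pair with itself since the integers are distinct), and 3 integers whose partner 40−x falls outside [9,34].
By pigeonhole, treating each of those 15 groups as a pigeonhole, one can pick one integer per group — 15 integers — with no two summing to 40.
The 16th integer lands in an occupied pair, forcing a sum of 40.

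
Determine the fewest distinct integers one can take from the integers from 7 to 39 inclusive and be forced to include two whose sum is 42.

Two chosen integers sum to 42 exactly when both halves of some pair {x, 42−x} with 7 ≤ x ≤ 42−x ≤ 35 are chosen — 14 such pairs.
The remaining 5 elements (those with no distinct partner in range) can never complete a 42-sum, so the worst case takes all of them and one from each pair: 5 + 14 = 19.
The 20th integer has to be the second member of some pair, so 19 + 1 = 20.

20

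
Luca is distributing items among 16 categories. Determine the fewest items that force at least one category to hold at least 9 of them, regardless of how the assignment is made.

129

With 128 items one could put exactly 8 in each of the 16 categories, and no category would reach 9.
One more item must land in a category that already has 8, giving it 9.
So 16 × 8 + 1 = 129 items are required.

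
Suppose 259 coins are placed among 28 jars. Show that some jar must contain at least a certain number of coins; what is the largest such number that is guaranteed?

10

By the pigeonhole principle, the 28 jars are the holes and the 259 coins are the pigeons.
If every jar held at most 9 coins, the total would be at most 28 × 9 = 252, which is less than 259.
So some jar holds at least ⌈259/28⌉ = 10 coins.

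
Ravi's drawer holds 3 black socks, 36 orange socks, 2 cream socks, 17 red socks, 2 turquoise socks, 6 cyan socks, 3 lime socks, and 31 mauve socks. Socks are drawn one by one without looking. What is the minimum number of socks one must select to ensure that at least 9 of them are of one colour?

The 8 colours are the holes; the socks drawn are the pigeons.
To avoid 9 of any one colour, the worst case takes at most 8 of each colour, or every sock of a colour that has fewer than 8.
That gives 3 + 8 + 2 + 8 + 2 + 6 + 3 + 8 = 40 socks with no colour reaching 9.
The next sock forces some colour to 9, so 40 + 1 = 41.

41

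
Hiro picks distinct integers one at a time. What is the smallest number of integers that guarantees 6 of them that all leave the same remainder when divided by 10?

By the pigeonhole principle, the 10 residue classes mod 10 are the pigeonholes.
With 50 integers one could put 5 in each residue class and have no class reach 6.
The 51st integer pushes some class to 6, so 10·5 + 1 = 51.

51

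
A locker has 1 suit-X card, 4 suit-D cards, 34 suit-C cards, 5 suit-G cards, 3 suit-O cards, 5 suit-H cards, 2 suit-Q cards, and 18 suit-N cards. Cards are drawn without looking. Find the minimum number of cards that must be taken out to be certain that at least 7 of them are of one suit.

An adversary could hand out at most 6 cards per suit (6 suits run out sooner): 1 + 4 + 6 + 5 + 3 + 5 + 2 + 6 = 32 cards and still no suit has 7.
Pigeonhole: one more card lands in a suit already at 6, so 33 draws are enough and 32 are not.

33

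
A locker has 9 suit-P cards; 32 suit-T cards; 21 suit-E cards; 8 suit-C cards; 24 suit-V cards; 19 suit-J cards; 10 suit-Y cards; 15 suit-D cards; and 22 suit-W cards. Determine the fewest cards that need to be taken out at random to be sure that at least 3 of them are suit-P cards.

154

In the worst case for collecting suit-P cards, every non-suit-P card comes out first.
There are 32 + 21 + 8 + 24 + 19 + 10 + 15 + 22 = 151 non-suit-P cards altogether.
After those, each further card must be suit-P, so 151 + 3 = 154 draws guarantee 3 suit-P cards.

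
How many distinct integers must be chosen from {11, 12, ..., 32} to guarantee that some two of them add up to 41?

13

Group the elements by complementary pair {x, 41−x}: {11,30}, {12,29}, {13,28}, …, giving 10 two-element pairs and 2 integers whose partner 41−x falls outside [11,32].
By the pigeonhole principle, treating each of those 12 groups as a pigeonhole, one can pick one integer per group — 12 integers — with no two summing to 41.
The 13th integer lands in an occupied pair, forcing a sum of 41.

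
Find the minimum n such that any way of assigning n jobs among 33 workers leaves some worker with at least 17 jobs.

With 528 jobs one could put exactly 16 in each of the 33 workers, and no worker would reach 17.
By pigeonhole, one more job must land in a worker that already has 16, giving it 17.
So 33 × 16 + 1 = 529 jobs are required.

529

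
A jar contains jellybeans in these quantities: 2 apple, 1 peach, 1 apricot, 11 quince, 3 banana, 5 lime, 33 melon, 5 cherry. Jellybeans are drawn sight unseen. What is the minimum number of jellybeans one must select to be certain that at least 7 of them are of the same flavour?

An adversary could hand out at most 6 jellybeans per flavour (6 flavours run out sooner): 2 + 1 + 1 + 6 + 3 + 5 + 6 + 5 = 29 jellybeans and still no flavour has 7.
Pigeonhole: one more jellybean lands in a flavour already at 6, so 30 draws are enough and 29 are not.

30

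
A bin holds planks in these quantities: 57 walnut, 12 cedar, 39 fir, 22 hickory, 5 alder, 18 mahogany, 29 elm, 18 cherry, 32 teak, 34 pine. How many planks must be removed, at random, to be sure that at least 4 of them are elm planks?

In the worst case for collecting elm planks, every non-elm plank comes out first.
There are 57 + 12 + 39 + 22 + 5 + 18 + 18 + 32 + 34 = 237 non-elm planks altogether.
After those, each further plank must be elm, so 237 + 4 = 241 draws guarantee 4 elm planks.

241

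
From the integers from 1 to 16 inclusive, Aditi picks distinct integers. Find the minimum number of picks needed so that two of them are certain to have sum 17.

9

Two chosen integers sum to 17 exactly when both halves of some pair {x, 17−x} with 1 ≤ x ≤ 17−x ≤ 16 are chosen — 8 such pairs.
Every element belongs to one of those pairs, so the worst case picks one from each: 8 integers.
By the pigeonhole principle, the 9th integer has to be the second member of some pair, so 8 + 1 = 9.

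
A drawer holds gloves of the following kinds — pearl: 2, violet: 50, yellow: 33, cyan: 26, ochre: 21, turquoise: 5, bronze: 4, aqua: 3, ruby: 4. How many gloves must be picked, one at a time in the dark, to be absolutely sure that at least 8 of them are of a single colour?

Pigeonhole: put each drawn glove into a box by colour. The largest draw with every box below 8 takes min(count, 7) from each colour; colours with fewer than 7 contribute all they have.
Σ min(cᵢ, 7) = 2 + 7 + 7 + 7 + 7 + 5 + 4 + 3 + 4 = 46.
Draw number 46 + 1 = 47 must push one box to 8.

47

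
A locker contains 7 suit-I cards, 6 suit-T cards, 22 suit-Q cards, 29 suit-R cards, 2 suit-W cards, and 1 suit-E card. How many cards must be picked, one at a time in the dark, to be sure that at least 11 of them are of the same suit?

37

An adversary could hand out at most 10 cards per suit (4 suits run out sooner): 7 + 6 + 10 + 10 + 2 + 1 = 36 cards and still no suit has 11.
Pigeonhole: one more card lands in a suit already at 10, so 37 draws are enough and 36 are not.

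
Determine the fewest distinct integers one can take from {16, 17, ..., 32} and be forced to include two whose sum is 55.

13

Group the elements by complementary pair {x, 55−x}: {23,32}, {24,31}, {25,30}, …, giving 5 two-element pairs and 7 integers whose partner 55−x falls outside [16,32].
By pigeonhole, treating each of those 12 groups as a pigeonhole, one can pick one integer per group — 12 integers — with no two summing to 55.
The 13th integer lands in an occupied pair, forcing a sum of 55.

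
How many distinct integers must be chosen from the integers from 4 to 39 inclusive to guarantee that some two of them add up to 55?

25

A set avoiding the sum 55 can contain at most one of each pair {x, 55−x}, plus the 12 elements whose complement lies outside the range.
The integers 4, …, 27 (24 of them) are such a set: any two sum to at least 4+5 = 9 and at most 26+27 = 53 < 55.
Pigeonhole: any 25th integer completes one of the 12 pairs, so 25 choices force a sum of 55.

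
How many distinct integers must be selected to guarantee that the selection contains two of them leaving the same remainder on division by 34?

35

By the pigeonhole principle, the 34 residue classes mod 34 are the pigeonholes.
With 34 integers one could put 1 in each residue class and have no class reach 2.
The 35th integer pushes some class to 2, so 34·1 + 1 = 35.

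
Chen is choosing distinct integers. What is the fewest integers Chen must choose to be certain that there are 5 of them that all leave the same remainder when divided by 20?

81

By pigeonhole, the 20 residue classes mod 20 are the pigeonholes.
With 80 integers one could put 4 in each residue class and have no class reach 5.
The 81st integer pushes some class to 5, so 20·4 + 1 = 81.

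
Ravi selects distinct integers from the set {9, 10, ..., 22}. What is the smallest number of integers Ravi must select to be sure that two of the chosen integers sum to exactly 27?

10

Two chosen integers sum to 27 exactly when both halves of some pair {x, 27−x} with 9 ≤ x ≤ 27−x ≤ 18 are chosen — 5 such pairs.
The remaining 4 elements (those with no distinct partner in range) can never complete a 27-sum, so the worst case takes all of them and one from each pair: 4 + 5 = 9.
Pigeonhole: the 10th integer has to be the second member of some pair, so 9 + 1 = 10.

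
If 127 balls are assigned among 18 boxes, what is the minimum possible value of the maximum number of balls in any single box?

By pigeonhole, the 18 boxes are the holes and the 127 balls are the pigeons.
If every box held at most 7 balls, the total would be at most 18 × 7 = 126, which is less than 127.
So some box holds at least ⌈127/18⌉ = 8 balls.

8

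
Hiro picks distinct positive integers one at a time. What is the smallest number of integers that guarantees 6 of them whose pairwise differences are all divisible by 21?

Integers whose pairwise differences are multiples of 21 are exactly those sharing a remainder mod 21. The 21 residue classes mod 21 are the pigeonholes.
With 105 integers one could put 5 in each residue class and have no class reach 6.
The 106th integer pushes some class to 6, so 21·5 + 1 = 106.

106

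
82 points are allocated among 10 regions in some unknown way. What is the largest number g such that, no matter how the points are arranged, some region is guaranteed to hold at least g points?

The 10 regions are the holes and the 82 points are the pigeons.
If every region held at most 8 points, the total would be at most 10 × 8 = 80, which is less than 82.
So some region holds at least ⌈82/10⌉ = 9 points.

9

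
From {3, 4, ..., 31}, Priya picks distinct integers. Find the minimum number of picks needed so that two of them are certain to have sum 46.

22

Group the elements by complementary pair {x, 46−x}: {15,31}, {16,30}, {17,29}, …, giving 8 two-element pairs; the single value 23 (it cannot pair with itself since the integers are distinct); and 12 integers whose partner 46−x falls outside [3,31].
Treating each of those 21 groups as a pigeonhole, one can pick one integer per group — 21 integers — with no two summing to 46.
The 22nd integer lands in an occupied pair, forcing a sum of 46.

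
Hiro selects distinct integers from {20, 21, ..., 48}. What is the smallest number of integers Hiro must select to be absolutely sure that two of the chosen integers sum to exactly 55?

Group the elements by complementary pair {x, 55−x}: {20,35}, {21,34}, {22,33}, …, giving 8 two-element pairs and 13 integers whose partner 55−x falls outside [20,48].
By pigeonhole, treating each of those 21 groups as a pigeonhole, one can pick one integer per group — 21 integers — with no two summing to 55.
The 22nd integer lands in an occupied pair, forcing a sum of 55.

22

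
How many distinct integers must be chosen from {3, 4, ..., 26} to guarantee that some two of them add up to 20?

18

Group the elements by complementary pair {x, 20−x}: {3,17}, {4,16}, {5,15}, …, giving 7 two-element pairs, the single value 10 (it cannot pair with itself since the integers are distinct), and 9 integers whose partner 20−x falls outside [3,26].
Pigeonhole: treating each of those 17 groups as a pigeonhole, one can pick one integer per group — 17 integers — with no two summing to 20.
The 18th integer lands in an occupied pair, forcing a sum of 20.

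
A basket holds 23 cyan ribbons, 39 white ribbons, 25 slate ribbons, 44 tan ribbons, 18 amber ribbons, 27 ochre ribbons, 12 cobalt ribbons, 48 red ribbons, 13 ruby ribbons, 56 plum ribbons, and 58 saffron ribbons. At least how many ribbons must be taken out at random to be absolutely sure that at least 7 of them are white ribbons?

331

In the worst case for collecting white ribbons, every non-white ribbon comes out first.
There are 23 + 25 + 44 + 18 + 27 + 12 + 48 + 13 + 56 + 58 = 324 non-white ribbons altogether.
After those, each further ribbon must be white, so 324 + 7 = 331 draws guarantee 7 white ribbons.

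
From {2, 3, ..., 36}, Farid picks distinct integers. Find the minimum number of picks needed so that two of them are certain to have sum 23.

Two chosen integers sum to 23 exactly when both halves of some pair {x, 23−x} with 2 ≤ x ≤ 23−x ≤ 21 are chosen — 10 such pairs.
The remaining 15 elements (those with no distinct partner in range) can never complete a 23-sum, so the worst case takes all of them and one from each pair: 15 + 10 = 25.
By pigeonhole, the 26th integer has to be the second member of some pair, so 25 + 1 = 26.

26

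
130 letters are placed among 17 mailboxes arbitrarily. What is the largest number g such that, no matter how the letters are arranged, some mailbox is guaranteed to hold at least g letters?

8

By the pigeonhole principle, the 17 mailboxes are the holes and the 130 letters are the pigeons.
If every mailbox held at most 7 letters, the total would be at most 17 × 7 = 119, which is less than 130.
So some mailbox holds at least ⌈130/17⌉ = 8 letters.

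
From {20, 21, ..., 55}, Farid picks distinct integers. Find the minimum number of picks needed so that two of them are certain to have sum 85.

24

A set avoiding the sum 85 can contain at most one of each pair {x, 85−x}, plus the 10 elements whose complement lies outside the range.
The integers 20, …, 42 (23 of them) are such a set: any two sum to at least 20+21 = 41 and at most 41+42 = 83 < 85.
By the pigeonhole principle, any 24th integer completes one of the 13 pairs, so 24 choices force a sum of 85.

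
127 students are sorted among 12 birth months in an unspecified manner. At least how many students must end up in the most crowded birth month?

By the pigeonhole principle, the 12 birth months are the holes and the 127 students are the pigeons.
If every birth month held at most 10 students, the total would be at most 12 × 10 = 120, which is less than 127.
So some birth month holds at least ⌈127/12⌉ = 11 students.

11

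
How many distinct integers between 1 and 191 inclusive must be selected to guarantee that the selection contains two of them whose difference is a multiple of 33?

34

Integers whose pairwise differences are multiples of 33 are exactly those sharing a remainder mod 33. The 33 residue classes mod 33 are the pigeonholes.
With 33 integers one could put 1 in each residue class and have no class reach 2.
The 34th integer pushes some class to 2, so 33·1 + 1 = 34.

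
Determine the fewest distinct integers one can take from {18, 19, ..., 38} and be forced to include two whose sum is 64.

16

Group the elements by complementary pair {x, 64−x}: {26,38}, {27,37}, {28,36}, …, giving 6 two-element pairs, the single value 32 (it cannot pair with itself since the integers are distinct), and 8 integers whose partner 64−x falls outside [18,38].
Pigeonhole: treating each of those 15 groups as a pigeonhole, one can pick one integer per group — 15 integers — with no two summing to 64.
The 16th integer lands in an occupied pair, forcing a sum of 64.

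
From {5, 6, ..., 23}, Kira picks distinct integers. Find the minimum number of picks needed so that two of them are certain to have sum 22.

14

Group the elements by complementary pair {x, 22−x}: {5,17}, {6,16}, {7,15}, …, giving 6 two-element pairs, the single value 11 (it cannot pair with itself since the integers are distinct), and 6 integers whose partner 22−x falls outside [5,23].
Treating each of those 13 groups as a pigeonhole, one can pick one integer per group — 13 integers — with no two summing to 22.
The 14th integer lands in an occupied pair, forcing a sum of 22.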